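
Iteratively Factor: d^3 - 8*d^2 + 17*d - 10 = (d - 2)*(d^2 - 6*d + 5) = (d - 2)*(d - 1)*(d - 5)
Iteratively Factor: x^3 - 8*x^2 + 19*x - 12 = (x - 1)*(x^2 - 7*x + 12) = (x - 3)*(x - 1)*(x - 4)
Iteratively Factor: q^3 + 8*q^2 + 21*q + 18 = (q + 3)*(q^2 + 5*q + 6) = (q + 3)^2*(q + 2)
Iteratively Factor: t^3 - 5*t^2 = (t)*(t^2 - 5*t) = t*(t - 5)*(t)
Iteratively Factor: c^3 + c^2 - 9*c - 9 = (c + 3)*(c^2 - 2*c - 3) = (c - 3)*(c + 3)*(c + 1)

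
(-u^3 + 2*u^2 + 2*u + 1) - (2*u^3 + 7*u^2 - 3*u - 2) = -3*u^3 - 5*u^2 + 5*u + 3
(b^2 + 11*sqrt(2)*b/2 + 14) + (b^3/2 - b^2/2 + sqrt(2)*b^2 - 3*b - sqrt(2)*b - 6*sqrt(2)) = b^3/2 + b^2/2 + sqrt(2)*b^2 - 3*b + 9*sqrt(2)*b/2 - 6*sqrt(2) + 14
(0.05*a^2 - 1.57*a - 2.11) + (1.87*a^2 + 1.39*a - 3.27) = 1.92*a^2 - 0.18*a - 5.38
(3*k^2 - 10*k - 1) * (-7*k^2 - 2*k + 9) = -21*k^4 + 64*k^3 + 54*k^2 - 88*k - 9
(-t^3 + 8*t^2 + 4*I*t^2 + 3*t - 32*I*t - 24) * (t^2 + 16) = -t^5 + 8*t^4 + 4*I*t^4 - 13*t^3 - 32*I*t^3 + 104*t^2 + 64*I*t^2 + 48*t - 512*I*t - 384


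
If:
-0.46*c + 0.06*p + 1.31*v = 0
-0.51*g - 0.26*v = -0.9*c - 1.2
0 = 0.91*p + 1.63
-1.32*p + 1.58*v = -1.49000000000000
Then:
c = -7.18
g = -9.08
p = -1.79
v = -2.44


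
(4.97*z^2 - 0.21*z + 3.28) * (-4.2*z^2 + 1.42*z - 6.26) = -20.874*z^4 + 7.9394*z^3 - 45.1864*z^2 + 5.9722*z - 20.5328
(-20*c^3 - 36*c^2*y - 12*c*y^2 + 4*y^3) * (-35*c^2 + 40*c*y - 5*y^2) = 700*c^5 + 460*c^4*y - 920*c^3*y^2 - 440*c^2*y^3 + 220*c*y^4 - 20*y^5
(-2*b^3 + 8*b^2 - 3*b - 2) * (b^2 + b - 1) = -2*b^5 + 6*b^4 + 7*b^3 - 13*b^2 + b + 2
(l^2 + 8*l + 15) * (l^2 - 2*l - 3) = l^4 + 6*l^3 - 4*l^2 - 54*l - 45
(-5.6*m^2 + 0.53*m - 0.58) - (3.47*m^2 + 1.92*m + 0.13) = -9.07*m^2 - 1.39*m - 0.71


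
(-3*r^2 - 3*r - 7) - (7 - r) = -3*r^2 - 2*r - 14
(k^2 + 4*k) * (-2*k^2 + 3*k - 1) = -2*k^4 - 5*k^3 + 11*k^2 - 4*k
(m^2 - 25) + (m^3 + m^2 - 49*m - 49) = m^3 + 2*m^2 - 49*m - 74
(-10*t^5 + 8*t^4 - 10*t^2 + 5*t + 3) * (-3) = 30*t^5 - 24*t^4 + 30*t^2 - 15*t - 9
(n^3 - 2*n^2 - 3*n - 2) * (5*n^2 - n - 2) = 5*n^5 - 11*n^4 - 15*n^3 - 3*n^2 + 8*n + 4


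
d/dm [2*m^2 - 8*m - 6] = 4*m - 8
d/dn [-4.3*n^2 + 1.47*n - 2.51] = 1.47 - 8.6*n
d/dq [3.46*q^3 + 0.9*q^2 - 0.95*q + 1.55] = 10.38*q^2 + 1.8*q - 0.95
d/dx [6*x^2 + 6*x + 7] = 12*x + 6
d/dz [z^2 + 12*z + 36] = 2*z + 12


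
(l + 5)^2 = l^2 + 10*l + 25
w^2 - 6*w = w*(w - 6)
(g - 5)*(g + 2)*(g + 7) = g^3 + 4*g^2 - 31*g - 70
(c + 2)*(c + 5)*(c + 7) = c^3 + 14*c^2 + 59*c + 70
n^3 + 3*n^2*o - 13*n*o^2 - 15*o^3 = (n - 3*o)*(n + o)*(n + 5*o)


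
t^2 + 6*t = t*(t + 6)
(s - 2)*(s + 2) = s^2 - 4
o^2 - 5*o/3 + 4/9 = (o - 4/3)*(o - 1/3)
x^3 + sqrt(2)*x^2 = x^2*(x + sqrt(2))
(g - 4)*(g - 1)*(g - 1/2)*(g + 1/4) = g^4 - 21*g^3/4 + 41*g^2/8 - 3*g/8 - 1/2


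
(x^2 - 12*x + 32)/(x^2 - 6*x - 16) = (x - 4)/(x + 2)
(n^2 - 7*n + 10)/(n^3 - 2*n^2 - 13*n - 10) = (n - 2)/(n^2 + 3*n + 2)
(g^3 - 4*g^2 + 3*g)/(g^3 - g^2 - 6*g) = (g - 1)/(g + 2)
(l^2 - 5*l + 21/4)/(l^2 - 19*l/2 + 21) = (l - 3/2)/(l - 6)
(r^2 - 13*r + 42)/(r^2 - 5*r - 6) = (r - 7)/(r + 1)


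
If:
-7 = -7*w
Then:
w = 1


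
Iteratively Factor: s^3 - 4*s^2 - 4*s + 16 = (s - 2)*(s^2 - 2*s - 8) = (s - 2)*(s + 2)*(s - 4)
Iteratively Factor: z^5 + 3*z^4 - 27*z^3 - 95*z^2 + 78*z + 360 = (z + 4)*(z^4 - z^3 - 23*z^2 - 3*z + 90) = (z - 2)*(z + 4)*(z^3 + z^2 - 21*z - 45) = (z - 2)*(z + 3)*(z + 4)*(z^2 - 2*z - 15) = (z - 2)*(z + 3)^2*(z + 4)*(z - 5)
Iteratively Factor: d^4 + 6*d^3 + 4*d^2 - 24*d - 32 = (d + 4)*(d^3 + 2*d^2 - 4*d - 8) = (d - 2)*(d + 4)*(d^2 + 4*d + 4) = (d - 2)*(d + 2)*(d + 4)*(d + 2)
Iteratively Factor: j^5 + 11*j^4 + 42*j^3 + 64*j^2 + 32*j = (j + 2)*(j^4 + 9*j^3 + 24*j^2 + 16*j) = (j + 2)*(j + 4)*(j^3 + 5*j^2 + 4*j) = j*(j + 2)*(j + 4)*(j^2 + 5*j + 4) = j*(j + 2)*(j + 4)^2*(j + 1)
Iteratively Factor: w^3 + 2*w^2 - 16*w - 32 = (w + 2)*(w^2 - 16) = (w - 4)*(w + 2)*(w + 4)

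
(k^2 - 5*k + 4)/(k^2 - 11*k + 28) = (k - 1)/(k - 7)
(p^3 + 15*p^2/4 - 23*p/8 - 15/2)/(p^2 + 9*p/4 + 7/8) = (8*p^3 + 30*p^2 - 23*p - 60)/(8*p^2 + 18*p + 7)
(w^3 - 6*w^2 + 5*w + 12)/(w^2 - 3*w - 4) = w - 3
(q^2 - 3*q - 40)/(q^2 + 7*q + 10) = (q - 8)/(q + 2)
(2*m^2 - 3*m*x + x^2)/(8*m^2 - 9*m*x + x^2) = (-2*m + x)/(-8*m + x)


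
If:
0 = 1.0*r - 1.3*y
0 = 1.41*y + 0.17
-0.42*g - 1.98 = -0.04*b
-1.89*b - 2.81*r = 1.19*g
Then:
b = 3.02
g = -4.43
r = -0.16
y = -0.12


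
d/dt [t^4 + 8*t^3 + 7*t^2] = 2*t*(2*t^2 + 12*t + 7)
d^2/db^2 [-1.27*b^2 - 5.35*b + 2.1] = -2.54000000000000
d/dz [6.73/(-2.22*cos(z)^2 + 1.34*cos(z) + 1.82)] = (9.0182 - 29.8812*cos(z))*sin(z)/(-2.22*cos(z)^2 + 1.34*cos(z) + 1.82)^2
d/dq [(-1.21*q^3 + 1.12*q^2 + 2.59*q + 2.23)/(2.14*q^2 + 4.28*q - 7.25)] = (-2.5894*q^4 - 10.3576*q^3 + 25.5685*q^2 - 25.7844*q - 28.3219)/(4.5796*q^4 + 18.3184*q^3 - 12.7116*q^2 - 62.06*q + 52.5625)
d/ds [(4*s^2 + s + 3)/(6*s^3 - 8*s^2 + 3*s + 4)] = (-24*s^4 - 12*s^3 - 34*s^2 + 80*s - 5)/(36*s^6 - 96*s^5 + 100*s^4 - 55*s^2 + 24*s + 16)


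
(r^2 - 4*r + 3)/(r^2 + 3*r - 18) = (r - 1)/(r + 6)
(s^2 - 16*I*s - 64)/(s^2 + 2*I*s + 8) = (s^2 - 16*I*s - 64)/(s^2 + 2*I*s + 8)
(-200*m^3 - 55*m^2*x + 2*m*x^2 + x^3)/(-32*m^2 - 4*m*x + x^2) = (25*m^2 + 10*m*x + x^2)/(4*m + x)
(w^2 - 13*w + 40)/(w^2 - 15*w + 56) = (w - 5)/(w - 7)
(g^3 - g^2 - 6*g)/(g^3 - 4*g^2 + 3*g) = (g + 2)/(g - 1)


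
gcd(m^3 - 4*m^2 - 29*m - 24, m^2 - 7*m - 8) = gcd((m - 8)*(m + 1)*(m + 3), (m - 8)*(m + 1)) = m^2 - 7*m - 8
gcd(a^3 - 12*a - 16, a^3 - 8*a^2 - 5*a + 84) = a - 4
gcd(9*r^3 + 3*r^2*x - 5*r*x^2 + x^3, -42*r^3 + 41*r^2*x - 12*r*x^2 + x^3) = -3*r + x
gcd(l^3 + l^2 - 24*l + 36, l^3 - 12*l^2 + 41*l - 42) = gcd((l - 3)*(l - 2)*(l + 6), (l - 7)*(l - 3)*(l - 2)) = l^2 - 5*l + 6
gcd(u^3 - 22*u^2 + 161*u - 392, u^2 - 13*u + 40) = u - 8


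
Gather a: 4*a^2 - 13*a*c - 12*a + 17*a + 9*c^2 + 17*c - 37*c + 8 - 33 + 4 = 4*a^2 + a*(5 - 13*c) + 9*c^2 - 20*c - 21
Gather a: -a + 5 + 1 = 6 - a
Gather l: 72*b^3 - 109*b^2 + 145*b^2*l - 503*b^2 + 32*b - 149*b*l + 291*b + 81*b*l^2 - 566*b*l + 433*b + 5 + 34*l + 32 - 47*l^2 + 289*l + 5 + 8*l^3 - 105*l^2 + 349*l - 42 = 72*b^3 - 612*b^2 + 756*b + 8*l^3 + l^2*(81*b - 152) + l*(145*b^2 - 715*b + 672)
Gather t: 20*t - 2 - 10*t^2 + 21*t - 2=-10*t^2 + 41*t - 4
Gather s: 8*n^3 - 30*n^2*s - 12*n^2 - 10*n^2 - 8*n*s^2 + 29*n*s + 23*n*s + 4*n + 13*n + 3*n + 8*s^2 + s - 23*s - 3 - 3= 8*n^3 - 22*n^2 + 20*n + s^2*(8 - 8*n) + s*(-30*n^2 + 52*n - 22) - 6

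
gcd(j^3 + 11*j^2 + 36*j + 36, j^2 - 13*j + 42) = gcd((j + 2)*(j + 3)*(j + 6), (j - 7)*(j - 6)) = 1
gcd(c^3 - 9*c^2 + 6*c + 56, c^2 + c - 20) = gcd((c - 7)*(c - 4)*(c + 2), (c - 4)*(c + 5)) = c - 4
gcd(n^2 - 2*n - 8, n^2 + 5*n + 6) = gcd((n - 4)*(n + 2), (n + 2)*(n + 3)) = n + 2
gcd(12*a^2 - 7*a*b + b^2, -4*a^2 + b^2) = 1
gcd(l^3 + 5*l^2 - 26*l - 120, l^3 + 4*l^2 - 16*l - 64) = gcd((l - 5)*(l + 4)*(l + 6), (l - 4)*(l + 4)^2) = l + 4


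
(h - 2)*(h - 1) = h^2 - 3*h + 2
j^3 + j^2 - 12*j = j*(j - 3)*(j + 4)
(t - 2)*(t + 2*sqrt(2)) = t^2 - 2*t + 2*sqrt(2)*t - 4*sqrt(2)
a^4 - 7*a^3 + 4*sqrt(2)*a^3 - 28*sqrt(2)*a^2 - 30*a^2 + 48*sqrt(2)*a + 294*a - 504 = (a - 4)*(a - 3)*(a - 3*sqrt(2))*(a + 7*sqrt(2))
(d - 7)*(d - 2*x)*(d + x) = d^3 - d^2*x - 7*d^2 - 2*d*x^2 + 7*d*x + 14*x^2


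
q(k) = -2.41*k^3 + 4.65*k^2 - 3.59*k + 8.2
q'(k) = -7.23*k^2 + 9.3*k - 3.59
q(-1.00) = 18.85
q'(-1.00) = -20.12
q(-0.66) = 13.29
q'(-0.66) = -12.88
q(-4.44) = 326.75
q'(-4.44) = -187.41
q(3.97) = -83.56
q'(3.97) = -80.62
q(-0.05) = 8.39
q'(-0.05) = -4.07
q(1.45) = 5.42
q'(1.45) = -5.31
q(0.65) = 7.17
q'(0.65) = -0.60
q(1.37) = 5.81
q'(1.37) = -4.42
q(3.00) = -25.79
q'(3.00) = -40.76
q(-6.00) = 717.70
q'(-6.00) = -319.67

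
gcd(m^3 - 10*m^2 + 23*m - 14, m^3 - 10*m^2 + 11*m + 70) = m - 7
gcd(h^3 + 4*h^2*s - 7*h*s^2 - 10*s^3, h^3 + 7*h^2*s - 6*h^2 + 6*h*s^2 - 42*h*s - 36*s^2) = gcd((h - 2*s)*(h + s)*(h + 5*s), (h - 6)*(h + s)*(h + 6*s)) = h + s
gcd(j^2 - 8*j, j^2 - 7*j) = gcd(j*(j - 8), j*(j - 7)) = j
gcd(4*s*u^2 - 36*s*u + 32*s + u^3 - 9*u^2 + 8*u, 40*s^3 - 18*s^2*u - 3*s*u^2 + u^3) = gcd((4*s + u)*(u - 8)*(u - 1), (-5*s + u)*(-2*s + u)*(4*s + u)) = 4*s + u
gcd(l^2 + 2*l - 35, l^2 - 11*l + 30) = l - 5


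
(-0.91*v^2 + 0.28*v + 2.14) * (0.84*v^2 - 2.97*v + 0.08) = -0.7644*v^4 + 2.9379*v^3 + 0.8932*v^2 - 6.3334*v + 0.1712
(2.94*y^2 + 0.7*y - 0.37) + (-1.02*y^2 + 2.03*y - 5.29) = 1.92*y^2 + 2.73*y - 5.66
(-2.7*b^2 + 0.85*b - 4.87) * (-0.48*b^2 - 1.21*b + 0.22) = 1.296*b^4 + 2.859*b^3 + 0.7151*b^2 + 6.0797*b - 1.0714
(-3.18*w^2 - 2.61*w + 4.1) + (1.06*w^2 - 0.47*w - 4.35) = -2.12*w^2 - 3.08*w - 0.25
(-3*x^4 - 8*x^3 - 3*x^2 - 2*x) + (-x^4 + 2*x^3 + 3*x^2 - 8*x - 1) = -4*x^4 - 6*x^3 - 10*x - 1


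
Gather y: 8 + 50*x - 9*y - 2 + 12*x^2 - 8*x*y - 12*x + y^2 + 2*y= 12*x^2 + 38*x + y^2 + y*(-8*x - 7) + 6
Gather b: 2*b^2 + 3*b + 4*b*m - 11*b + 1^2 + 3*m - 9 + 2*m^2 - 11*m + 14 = 2*b^2 + b*(4*m - 8) + 2*m^2 - 8*m + 6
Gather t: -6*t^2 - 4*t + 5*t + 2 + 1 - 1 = -6*t^2 + t + 2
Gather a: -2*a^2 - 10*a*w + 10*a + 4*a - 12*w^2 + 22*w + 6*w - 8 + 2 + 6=-2*a^2 + a*(14 - 10*w) - 12*w^2 + 28*w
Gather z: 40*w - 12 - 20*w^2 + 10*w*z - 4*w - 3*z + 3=-20*w^2 + 36*w + z*(10*w - 3) - 9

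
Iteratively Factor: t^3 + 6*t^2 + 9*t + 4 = (t + 1)*(t^2 + 5*t + 4) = (t + 1)*(t + 4)*(t + 1)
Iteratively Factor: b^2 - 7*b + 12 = (b - 3)*(b - 4)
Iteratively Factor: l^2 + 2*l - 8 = (l + 4)*(l - 2)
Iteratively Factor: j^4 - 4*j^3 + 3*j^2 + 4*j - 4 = (j + 1)*(j^3 - 5*j^2 + 8*j - 4) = (j - 2)*(j + 1)*(j^2 - 3*j + 2) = (j - 2)^2*(j + 1)*(j - 1)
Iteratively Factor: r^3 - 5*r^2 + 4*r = (r - 4)*(r^2 - r) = (r - 4)*(r - 1)*(r)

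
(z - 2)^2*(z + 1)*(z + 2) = z^4 - z^3 - 6*z^2 + 4*z + 8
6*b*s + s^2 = s*(6*b + s)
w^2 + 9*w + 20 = (w + 4)*(w + 5)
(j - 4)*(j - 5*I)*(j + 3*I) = j^3 - 4*j^2 - 2*I*j^2 + 15*j + 8*I*j - 60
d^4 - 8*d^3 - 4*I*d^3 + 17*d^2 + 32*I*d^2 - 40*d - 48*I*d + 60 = (d - 6)*(d - 2)*(d - 5*I)*(d + I)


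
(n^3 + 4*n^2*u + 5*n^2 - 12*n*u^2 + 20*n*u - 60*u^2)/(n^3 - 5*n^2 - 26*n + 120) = (n^2 + 4*n*u - 12*u^2)/(n^2 - 10*n + 24)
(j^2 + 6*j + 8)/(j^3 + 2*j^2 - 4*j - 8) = (j + 4)/(j^2 - 4)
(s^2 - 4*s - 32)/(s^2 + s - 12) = (s - 8)/(s - 3)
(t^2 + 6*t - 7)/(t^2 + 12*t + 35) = (t - 1)/(t + 5)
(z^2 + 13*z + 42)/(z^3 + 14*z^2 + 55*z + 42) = 1/(z + 1)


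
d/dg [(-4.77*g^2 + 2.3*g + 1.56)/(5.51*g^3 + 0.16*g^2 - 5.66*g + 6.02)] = (26.2827*g^4 - 25.346*g^3 + 0.843399999999995*g^2 - 57.93*g + 22.6756)/(30.3601*g^6 + 1.7632*g^5 - 62.3476*g^4 + 64.5292*g^3 + 33.962*g^2 - 68.1464*g + 36.2404)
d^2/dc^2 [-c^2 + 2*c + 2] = -2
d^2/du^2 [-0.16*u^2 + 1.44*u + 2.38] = -0.320000000000000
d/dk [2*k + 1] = 2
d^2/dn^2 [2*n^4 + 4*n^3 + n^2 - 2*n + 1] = 24*n^2 + 24*n + 2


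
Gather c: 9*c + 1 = 9*c + 1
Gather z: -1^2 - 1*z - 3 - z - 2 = -2*z - 6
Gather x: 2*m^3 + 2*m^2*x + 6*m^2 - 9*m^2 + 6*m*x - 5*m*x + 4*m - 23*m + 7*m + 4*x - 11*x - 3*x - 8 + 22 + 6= 2*m^3 - 3*m^2 - 12*m + x*(2*m^2 + m - 10) + 20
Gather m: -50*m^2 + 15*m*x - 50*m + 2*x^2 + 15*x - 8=-50*m^2 + m*(15*x - 50) + 2*x^2 + 15*x - 8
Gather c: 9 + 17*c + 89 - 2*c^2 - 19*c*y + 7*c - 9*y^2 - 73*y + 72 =-2*c^2 + c*(24 - 19*y) - 9*y^2 - 73*y + 170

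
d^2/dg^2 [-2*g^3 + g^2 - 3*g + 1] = 2 - 12*g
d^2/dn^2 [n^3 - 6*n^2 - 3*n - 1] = 6*n - 12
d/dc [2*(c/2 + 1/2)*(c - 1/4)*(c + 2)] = 3*c^2 + 11*c/2 + 5/4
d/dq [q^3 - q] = 3*q^2 - 1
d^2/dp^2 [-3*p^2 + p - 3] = -6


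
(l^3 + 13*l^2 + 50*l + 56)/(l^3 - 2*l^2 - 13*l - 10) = (l^2 + 11*l + 28)/(l^2 - 4*l - 5)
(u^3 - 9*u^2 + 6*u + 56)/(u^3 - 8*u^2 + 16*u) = (u^2 - 5*u - 14)/(u*(u - 4))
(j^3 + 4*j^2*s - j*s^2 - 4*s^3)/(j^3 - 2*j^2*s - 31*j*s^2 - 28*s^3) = (-j + s)/(-j + 7*s)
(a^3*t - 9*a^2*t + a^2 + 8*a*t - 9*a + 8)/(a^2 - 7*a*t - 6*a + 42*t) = (a^3*t - 9*a^2*t + a^2 + 8*a*t - 9*a + 8)/(a^2 - 7*a*t - 6*a + 42*t)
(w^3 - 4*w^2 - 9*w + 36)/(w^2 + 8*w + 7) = (w^3 - 4*w^2 - 9*w + 36)/(w^2 + 8*w + 7)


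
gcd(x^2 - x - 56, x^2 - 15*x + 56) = x - 8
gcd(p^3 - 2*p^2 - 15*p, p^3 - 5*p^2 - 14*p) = p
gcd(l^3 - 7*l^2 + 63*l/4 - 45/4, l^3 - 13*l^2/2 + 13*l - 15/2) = l^2 - 11*l/2 + 15/2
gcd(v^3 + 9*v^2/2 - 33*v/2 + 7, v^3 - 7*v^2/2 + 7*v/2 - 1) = v^2 - 5*v/2 + 1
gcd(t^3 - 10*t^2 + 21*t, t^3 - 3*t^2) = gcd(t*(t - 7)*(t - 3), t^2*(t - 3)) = t^2 - 3*t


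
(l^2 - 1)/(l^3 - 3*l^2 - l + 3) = 1/(l - 3)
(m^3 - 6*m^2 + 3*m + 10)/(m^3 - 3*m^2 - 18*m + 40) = (m + 1)/(m + 4)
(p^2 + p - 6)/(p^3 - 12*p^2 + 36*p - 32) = (p + 3)/(p^2 - 10*p + 16)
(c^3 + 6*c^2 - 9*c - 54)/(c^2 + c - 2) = (c^3 + 6*c^2 - 9*c - 54)/(c^2 + c - 2)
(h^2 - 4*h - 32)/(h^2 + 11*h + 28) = (h - 8)/(h + 7)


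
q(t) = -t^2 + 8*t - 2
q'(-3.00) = 14.00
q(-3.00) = -35.00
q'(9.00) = -10.00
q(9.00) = -11.00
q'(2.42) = 3.16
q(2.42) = 11.50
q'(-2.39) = 12.78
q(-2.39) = -26.83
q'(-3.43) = 14.86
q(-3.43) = -41.20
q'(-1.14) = 10.28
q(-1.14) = -12.42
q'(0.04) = 7.92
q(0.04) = -1.68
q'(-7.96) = 23.92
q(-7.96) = -129.04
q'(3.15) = 1.70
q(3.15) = 13.28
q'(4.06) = -0.12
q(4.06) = 14.00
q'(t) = 8 - 2*t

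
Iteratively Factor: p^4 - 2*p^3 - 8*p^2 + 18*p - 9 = (p - 1)*(p^3 - p^2 - 9*p + 9) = (p - 1)*(p + 3)*(p^2 - 4*p + 3) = (p - 3)*(p - 1)*(p + 3)*(p - 1)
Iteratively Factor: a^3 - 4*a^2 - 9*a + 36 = (a - 3)*(a^2 - a - 12) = (a - 3)*(a + 3)*(a - 4)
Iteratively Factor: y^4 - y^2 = (y)*(y^3 - y) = y^2*(y^2 - 1) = y^2*(y + 1)*(y - 1)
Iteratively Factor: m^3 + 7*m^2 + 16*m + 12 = (m + 3)*(m^2 + 4*m + 4) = (m + 2)*(m + 3)*(m + 2)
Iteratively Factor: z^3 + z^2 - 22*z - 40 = (z + 4)*(z^2 - 3*z - 10) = (z + 2)*(z + 4)*(z - 5)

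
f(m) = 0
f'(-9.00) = 0.00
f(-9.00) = 0.00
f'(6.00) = 0.00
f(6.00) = 0.00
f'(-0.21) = 0.00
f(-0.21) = 0.00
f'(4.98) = 0.00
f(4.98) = 0.00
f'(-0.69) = 0.00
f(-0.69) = 0.00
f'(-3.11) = 0.00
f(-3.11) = 0.00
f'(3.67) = 0.00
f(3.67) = 0.00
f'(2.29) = 0.00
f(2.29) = 0.00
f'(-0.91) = 0.00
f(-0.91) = 0.00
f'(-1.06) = 0.00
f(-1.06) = 0.00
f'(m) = 0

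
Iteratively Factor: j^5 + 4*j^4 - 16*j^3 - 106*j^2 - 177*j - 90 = (j - 5)*(j^4 + 9*j^3 + 29*j^2 + 39*j + 18) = (j - 5)*(j + 3)*(j^3 + 6*j^2 + 11*j + 6) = (j - 5)*(j + 3)^2*(j^2 + 3*j + 2) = (j - 5)*(j + 1)*(j + 3)^2*(j + 2)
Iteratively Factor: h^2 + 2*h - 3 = (h + 3)*(h - 1)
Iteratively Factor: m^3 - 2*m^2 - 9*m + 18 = (m - 2)*(m^2 - 9) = (m - 2)*(m + 3)*(m - 3)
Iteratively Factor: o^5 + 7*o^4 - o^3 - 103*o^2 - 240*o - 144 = (o + 4)*(o^4 + 3*o^3 - 13*o^2 - 51*o - 36) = (o + 3)*(o + 4)*(o^3 - 13*o - 12) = (o + 3)^2*(o + 4)*(o^2 - 3*o - 4) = (o + 1)*(o + 3)^2*(o + 4)*(o - 4)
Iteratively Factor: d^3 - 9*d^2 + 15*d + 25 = (d + 1)*(d^2 - 10*d + 25) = (d - 5)*(d + 1)*(d - 5)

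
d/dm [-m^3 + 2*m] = 2 - 3*m^2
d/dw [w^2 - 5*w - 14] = 2*w - 5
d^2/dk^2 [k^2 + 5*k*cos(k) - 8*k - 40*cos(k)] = -5*k*cos(k) - 10*sin(k) + 40*cos(k) + 2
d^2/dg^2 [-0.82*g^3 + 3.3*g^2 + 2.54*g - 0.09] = 6.6 - 4.92*g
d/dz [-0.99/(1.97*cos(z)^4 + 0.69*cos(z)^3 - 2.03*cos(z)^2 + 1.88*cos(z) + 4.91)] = (-7.8012*cos(z)^3 - 2.0493*cos(z)^2 + 4.0194*cos(z) - 1.8612)*sin(z)/(1.97*cos(z)^4 + 0.69*cos(z)^3 - 2.03*cos(z)^2 + 1.88*cos(z) + 4.91)^2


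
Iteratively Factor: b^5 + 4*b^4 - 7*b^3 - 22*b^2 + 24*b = (b + 3)*(b^4 + b^3 - 10*b^2 + 8*b) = (b - 2)*(b + 3)*(b^3 + 3*b^2 - 4*b) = (b - 2)*(b - 1)*(b + 3)*(b^2 + 4*b) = b*(b - 2)*(b - 1)*(b + 3)*(b + 4)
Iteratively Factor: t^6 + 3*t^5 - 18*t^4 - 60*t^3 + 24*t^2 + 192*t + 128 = (t + 2)*(t^5 + t^4 - 20*t^3 - 20*t^2 + 64*t + 64) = (t + 2)*(t + 4)*(t^4 - 3*t^3 - 8*t^2 + 12*t + 16) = (t + 2)^2*(t + 4)*(t^3 - 5*t^2 + 2*t + 8) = (t - 2)*(t + 2)^2*(t + 4)*(t^2 - 3*t - 4) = (t - 4)*(t - 2)*(t + 2)^2*(t + 4)*(t + 1)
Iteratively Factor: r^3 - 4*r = (r + 2)*(r^2 - 2*r) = r*(r + 2)*(r - 2)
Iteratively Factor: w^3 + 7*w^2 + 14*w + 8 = (w + 1)*(w^2 + 6*w + 8) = (w + 1)*(w + 4)*(w + 2)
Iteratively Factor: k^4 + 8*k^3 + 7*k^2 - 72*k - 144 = (k + 4)*(k^3 + 4*k^2 - 9*k - 36) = (k + 3)*(k + 4)*(k^2 + k - 12) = (k + 3)*(k + 4)^2*(k - 3)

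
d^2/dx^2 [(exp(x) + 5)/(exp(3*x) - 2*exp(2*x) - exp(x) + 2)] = (4*exp(6*x) + 39*exp(5*x) - 102*exp(4*x) + 42*exp(3*x) - 36*exp(2*x) + 87*exp(x) + 14)*exp(x)/(exp(9*x) - 6*exp(8*x) + 9*exp(7*x) + 10*exp(6*x) - 33*exp(5*x) + 6*exp(4*x) + 35*exp(3*x) - 18*exp(2*x) - 12*exp(x) + 8)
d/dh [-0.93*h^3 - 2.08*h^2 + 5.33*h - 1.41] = -2.79*h^2 - 4.16*h + 5.33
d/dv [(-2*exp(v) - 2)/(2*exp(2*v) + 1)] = 2*(4*(exp(v) + 1)*exp(v) - 2*exp(2*v) - 1)*exp(v)/(2*exp(2*v) + 1)^2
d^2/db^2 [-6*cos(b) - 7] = 6*cos(b)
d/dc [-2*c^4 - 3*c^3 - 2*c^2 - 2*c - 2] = -8*c^3 - 9*c^2 - 4*c - 2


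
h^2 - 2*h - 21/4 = (h - 7/2)*(h + 3/2)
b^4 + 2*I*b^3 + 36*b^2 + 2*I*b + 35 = (b - 5*I)*(b + 7*I)*(-I*b + 1)*(I*b + 1)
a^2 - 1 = (a - 1)*(a + 1)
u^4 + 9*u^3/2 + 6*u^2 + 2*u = u*(u + 1/2)*(u + 2)^2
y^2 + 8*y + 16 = (y + 4)^2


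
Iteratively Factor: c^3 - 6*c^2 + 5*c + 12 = (c - 4)*(c^2 - 2*c - 3) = (c - 4)*(c - 3)*(c + 1)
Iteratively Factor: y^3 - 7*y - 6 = (y + 2)*(y^2 - 2*y - 3) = (y - 3)*(y + 2)*(y + 1)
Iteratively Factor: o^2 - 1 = (o + 1)*(o - 1)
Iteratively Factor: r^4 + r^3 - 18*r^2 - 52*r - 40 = (r + 2)*(r^3 - r^2 - 16*r - 20) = (r + 2)^2*(r^2 - 3*r - 10) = (r + 2)^3*(r - 5)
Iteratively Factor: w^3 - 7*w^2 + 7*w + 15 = (w - 3)*(w^2 - 4*w - 5) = (w - 3)*(w + 1)*(w - 5)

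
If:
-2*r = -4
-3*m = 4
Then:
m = -4/3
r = 2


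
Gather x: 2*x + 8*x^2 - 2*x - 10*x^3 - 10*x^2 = -10*x^3 - 2*x^2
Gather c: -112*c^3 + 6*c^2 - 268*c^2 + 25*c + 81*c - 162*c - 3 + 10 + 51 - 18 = -112*c^3 - 262*c^2 - 56*c + 40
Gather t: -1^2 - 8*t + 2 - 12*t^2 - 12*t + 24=-12*t^2 - 20*t + 25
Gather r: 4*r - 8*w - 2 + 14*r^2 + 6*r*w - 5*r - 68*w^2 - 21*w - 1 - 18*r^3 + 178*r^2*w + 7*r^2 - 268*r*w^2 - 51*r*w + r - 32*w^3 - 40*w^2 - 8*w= -18*r^3 + r^2*(178*w + 21) + r*(-268*w^2 - 45*w) - 32*w^3 - 108*w^2 - 37*w - 3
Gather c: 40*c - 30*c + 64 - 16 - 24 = 10*c + 24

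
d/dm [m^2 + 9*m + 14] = 2*m + 9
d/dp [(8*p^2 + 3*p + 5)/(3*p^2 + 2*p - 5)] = (7*p^2 - 110*p - 25)/(9*p^4 + 12*p^3 - 26*p^2 - 20*p + 25)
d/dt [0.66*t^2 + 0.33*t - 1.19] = 1.32*t + 0.33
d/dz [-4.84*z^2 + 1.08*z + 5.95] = 1.08 - 9.68*z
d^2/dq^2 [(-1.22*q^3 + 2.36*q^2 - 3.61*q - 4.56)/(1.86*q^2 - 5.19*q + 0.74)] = (2.8421709430404e-14*q^4 - 41.779932*q^3 - 86.0312880000001*q^2 + 289.921416*q - 258.248924)/(6.434856*q^6 - 53.865972*q^5 + 157.98375*q^4 - 182.659455*q^3 + 62.85375*q^2 - 8.526132*q + 0.405224)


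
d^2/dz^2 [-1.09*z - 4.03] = 0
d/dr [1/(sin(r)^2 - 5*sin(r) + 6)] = (5 - 2*sin(r))*cos(r)/(sin(r)^2 - 5*sin(r) + 6)^2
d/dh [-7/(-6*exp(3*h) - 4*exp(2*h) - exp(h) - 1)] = (-126*exp(2*h) - 56*exp(h) - 7)*exp(h)/(6*exp(3*h) + 4*exp(2*h) + exp(h) + 1)^2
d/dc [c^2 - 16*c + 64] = 2*c - 16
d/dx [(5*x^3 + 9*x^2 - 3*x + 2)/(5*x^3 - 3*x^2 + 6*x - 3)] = 3*(-20*x^4 + 30*x^3 - 10*x^2 - 14*x - 1)/(25*x^6 - 30*x^5 + 69*x^4 - 66*x^3 + 54*x^2 - 36*x + 9)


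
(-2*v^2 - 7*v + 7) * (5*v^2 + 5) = -10*v^4 - 35*v^3 + 25*v^2 - 35*v + 35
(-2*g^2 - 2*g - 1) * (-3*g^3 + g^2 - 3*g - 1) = 6*g^5 + 4*g^4 + 7*g^3 + 7*g^2 + 5*g + 1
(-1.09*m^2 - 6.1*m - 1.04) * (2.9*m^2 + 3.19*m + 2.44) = -3.161*m^4 - 21.1671*m^3 - 25.1346*m^2 - 18.2016*m - 2.5376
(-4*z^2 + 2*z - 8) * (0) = 0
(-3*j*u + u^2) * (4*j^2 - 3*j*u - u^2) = -12*j^3*u + 13*j^2*u^2 - u^4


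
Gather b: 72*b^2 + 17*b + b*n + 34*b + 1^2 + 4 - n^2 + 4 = 72*b^2 + b*(n + 51) - n^2 + 9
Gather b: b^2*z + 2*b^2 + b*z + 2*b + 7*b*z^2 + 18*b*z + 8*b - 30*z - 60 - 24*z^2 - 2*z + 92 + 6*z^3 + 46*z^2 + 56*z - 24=b^2*(z + 2) + b*(7*z^2 + 19*z + 10) + 6*z^3 + 22*z^2 + 24*z + 8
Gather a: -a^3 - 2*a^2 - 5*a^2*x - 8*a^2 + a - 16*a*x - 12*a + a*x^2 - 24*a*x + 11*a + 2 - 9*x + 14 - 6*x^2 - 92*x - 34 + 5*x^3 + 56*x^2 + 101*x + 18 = -a^3 + a^2*(-5*x - 10) + a*(x^2 - 40*x) + 5*x^3 + 50*x^2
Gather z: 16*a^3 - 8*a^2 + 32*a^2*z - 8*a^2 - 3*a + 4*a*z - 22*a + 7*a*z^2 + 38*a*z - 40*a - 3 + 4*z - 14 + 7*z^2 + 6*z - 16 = 16*a^3 - 16*a^2 - 65*a + z^2*(7*a + 7) + z*(32*a^2 + 42*a + 10) - 33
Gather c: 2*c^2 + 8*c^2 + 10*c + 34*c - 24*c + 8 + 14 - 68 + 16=10*c^2 + 20*c - 30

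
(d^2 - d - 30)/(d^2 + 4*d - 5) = (d - 6)/(d - 1)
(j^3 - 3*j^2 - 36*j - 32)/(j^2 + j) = j - 4 - 32/j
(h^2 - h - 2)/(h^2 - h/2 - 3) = 2*(h + 1)/(2*h + 3)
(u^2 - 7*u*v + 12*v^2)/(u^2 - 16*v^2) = (u - 3*v)/(u + 4*v)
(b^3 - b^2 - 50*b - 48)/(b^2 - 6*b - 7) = (b^2 - 2*b - 48)/(b - 7)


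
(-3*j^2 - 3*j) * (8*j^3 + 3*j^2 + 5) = -24*j^5 - 33*j^4 - 9*j^3 - 15*j^2 - 15*j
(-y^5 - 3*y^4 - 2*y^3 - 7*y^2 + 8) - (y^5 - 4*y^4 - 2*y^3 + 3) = -2*y^5 + y^4 - 7*y^2 + 5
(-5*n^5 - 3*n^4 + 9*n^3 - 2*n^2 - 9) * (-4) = 20*n^5 + 12*n^4 - 36*n^3 + 8*n^2 + 36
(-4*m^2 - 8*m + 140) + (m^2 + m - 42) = -3*m^2 - 7*m + 98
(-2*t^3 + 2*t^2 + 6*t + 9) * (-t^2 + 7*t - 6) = 2*t^5 - 16*t^4 + 20*t^3 + 21*t^2 + 27*t - 54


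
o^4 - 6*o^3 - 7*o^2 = o^2*(o - 7)*(o + 1)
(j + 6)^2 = j^2 + 12*j + 36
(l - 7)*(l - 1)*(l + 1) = l^3 - 7*l^2 - l + 7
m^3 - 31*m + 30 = (m - 5)*(m - 1)*(m + 6)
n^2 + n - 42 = (n - 6)*(n + 7)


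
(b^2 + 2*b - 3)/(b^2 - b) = (b + 3)/b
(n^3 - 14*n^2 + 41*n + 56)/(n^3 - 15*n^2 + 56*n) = (n + 1)/n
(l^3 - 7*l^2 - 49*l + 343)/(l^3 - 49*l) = (l - 7)/l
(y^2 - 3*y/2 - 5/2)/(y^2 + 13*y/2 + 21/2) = (2*y^2 - 3*y - 5)/(2*y^2 + 13*y + 21)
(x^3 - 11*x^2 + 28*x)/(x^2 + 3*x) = (x^2 - 11*x + 28)/(x + 3)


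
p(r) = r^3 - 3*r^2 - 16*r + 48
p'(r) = 3*r^2 - 6*r - 16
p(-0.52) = 55.37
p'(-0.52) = -12.07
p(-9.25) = -852.14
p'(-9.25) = 296.19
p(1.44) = 21.73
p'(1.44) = -18.42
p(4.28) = 2.97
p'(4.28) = 13.28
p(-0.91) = 59.32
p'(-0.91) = -8.06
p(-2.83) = 46.59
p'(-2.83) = 25.01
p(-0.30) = 52.50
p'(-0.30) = -13.93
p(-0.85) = 58.82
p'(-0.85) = -8.73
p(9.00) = 390.00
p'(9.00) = 173.00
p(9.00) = 390.00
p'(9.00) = 173.00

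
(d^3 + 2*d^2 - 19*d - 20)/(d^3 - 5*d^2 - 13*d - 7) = (d^2 + d - 20)/(d^2 - 6*d - 7)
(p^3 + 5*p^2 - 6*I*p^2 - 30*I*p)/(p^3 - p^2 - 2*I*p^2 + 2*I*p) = (p^2 + 5*p - 6*I*p - 30*I)/(p^2 - p - 2*I*p + 2*I)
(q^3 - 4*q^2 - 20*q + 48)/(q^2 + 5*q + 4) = (q^2 - 8*q + 12)/(q + 1)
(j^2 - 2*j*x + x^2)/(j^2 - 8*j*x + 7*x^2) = (-j + x)/(-j + 7*x)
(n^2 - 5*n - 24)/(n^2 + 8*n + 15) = (n - 8)/(n + 5)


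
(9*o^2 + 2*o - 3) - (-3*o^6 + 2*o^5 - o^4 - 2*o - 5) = 3*o^6 - 2*o^5 + o^4 + 9*o^2 + 4*o + 2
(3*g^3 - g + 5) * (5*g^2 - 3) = 15*g^5 - 14*g^3 + 25*g^2 + 3*g - 15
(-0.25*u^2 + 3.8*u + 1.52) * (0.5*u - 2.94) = -0.125*u^3 + 2.635*u^2 - 10.412*u - 4.4688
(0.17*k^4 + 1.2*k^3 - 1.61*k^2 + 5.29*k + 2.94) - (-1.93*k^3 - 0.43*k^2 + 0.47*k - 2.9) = 0.17*k^4 + 3.13*k^3 - 1.18*k^2 + 4.82*k + 5.84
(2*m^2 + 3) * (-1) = -2*m^2 - 3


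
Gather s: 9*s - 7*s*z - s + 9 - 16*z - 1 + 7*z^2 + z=s*(8 - 7*z) + 7*z^2 - 15*z + 8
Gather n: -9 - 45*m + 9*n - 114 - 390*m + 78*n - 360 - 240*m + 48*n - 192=-675*m + 135*n - 675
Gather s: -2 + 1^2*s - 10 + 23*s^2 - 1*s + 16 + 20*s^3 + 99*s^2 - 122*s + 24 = 20*s^3 + 122*s^2 - 122*s + 28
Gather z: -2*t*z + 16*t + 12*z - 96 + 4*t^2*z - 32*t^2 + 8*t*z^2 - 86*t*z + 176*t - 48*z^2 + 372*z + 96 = -32*t^2 + 192*t + z^2*(8*t - 48) + z*(4*t^2 - 88*t + 384)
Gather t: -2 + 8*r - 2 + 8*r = 16*r - 4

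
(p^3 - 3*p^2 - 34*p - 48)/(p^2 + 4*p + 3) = (p^2 - 6*p - 16)/(p + 1)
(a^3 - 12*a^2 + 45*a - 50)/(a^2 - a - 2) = (a^2 - 10*a + 25)/(a + 1)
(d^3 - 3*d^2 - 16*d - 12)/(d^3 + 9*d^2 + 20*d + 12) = (d - 6)/(d + 6)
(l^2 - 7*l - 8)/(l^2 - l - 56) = (l + 1)/(l + 7)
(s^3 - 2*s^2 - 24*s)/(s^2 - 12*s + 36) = s*(s + 4)/(s - 6)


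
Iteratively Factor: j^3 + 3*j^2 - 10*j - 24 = (j + 2)*(j^2 + j - 12) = (j + 2)*(j + 4)*(j - 3)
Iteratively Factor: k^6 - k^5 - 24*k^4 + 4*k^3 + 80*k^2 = (k)*(k^5 - k^4 - 24*k^3 + 4*k^2 + 80*k) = k*(k - 2)*(k^4 + k^3 - 22*k^2 - 40*k) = k*(k - 2)*(k + 2)*(k^3 - k^2 - 20*k) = k*(k - 2)*(k + 2)*(k + 4)*(k^2 - 5*k) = k*(k - 5)*(k - 2)*(k + 2)*(k + 4)*(k)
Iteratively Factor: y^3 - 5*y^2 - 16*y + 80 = (y - 5)*(y^2 - 16) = (y - 5)*(y + 4)*(y - 4)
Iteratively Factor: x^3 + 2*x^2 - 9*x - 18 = (x + 3)*(x^2 - x - 6) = (x + 2)*(x + 3)*(x - 3)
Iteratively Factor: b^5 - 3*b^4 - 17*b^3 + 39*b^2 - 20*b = (b - 1)*(b^4 - 2*b^3 - 19*b^2 + 20*b) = (b - 1)*(b + 4)*(b^3 - 6*b^2 + 5*b) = (b - 5)*(b - 1)*(b + 4)*(b^2 - b) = (b - 5)*(b - 1)^2*(b + 4)*(b)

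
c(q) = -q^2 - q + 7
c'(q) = -2*q - 1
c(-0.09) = 7.08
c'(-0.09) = -0.82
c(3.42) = -8.12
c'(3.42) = -7.84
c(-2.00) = 5.00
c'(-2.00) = 3.00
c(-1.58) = 6.08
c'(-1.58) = 2.16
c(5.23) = -25.58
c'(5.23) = -11.46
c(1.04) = 4.88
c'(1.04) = -3.08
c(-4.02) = -5.14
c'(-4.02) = 7.04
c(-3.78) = -3.51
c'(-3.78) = 6.56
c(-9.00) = -65.00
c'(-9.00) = 17.00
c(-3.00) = 1.00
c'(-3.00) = 5.00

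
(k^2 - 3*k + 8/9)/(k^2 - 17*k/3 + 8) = (k - 1/3)/(k - 3)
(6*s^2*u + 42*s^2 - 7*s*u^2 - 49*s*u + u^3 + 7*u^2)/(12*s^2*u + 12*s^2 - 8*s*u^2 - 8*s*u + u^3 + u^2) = (s*u + 7*s - u^2 - 7*u)/(2*s*u + 2*s - u^2 - u)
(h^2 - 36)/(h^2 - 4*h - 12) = (h + 6)/(h + 2)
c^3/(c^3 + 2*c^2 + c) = c^2/(c^2 + 2*c + 1)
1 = 1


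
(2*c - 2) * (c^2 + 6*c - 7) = 2*c^3 + 10*c^2 - 26*c + 14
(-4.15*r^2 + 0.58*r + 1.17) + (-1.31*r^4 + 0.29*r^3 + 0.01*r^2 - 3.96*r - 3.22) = -1.31*r^4 + 0.29*r^3 - 4.14*r^2 - 3.38*r - 2.05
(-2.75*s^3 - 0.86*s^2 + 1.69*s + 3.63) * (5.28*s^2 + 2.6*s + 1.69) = -14.52*s^5 - 11.6908*s^4 + 2.0397*s^3 + 22.107*s^2 + 12.2941*s + 6.1347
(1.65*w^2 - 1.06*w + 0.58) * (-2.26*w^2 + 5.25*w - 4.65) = -3.729*w^4 + 11.0581*w^3 - 14.5483*w^2 + 7.974*w - 2.697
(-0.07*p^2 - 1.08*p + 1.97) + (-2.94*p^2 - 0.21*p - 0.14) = -3.01*p^2 - 1.29*p + 1.83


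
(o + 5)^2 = o^2 + 10*o + 25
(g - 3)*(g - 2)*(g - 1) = g^3 - 6*g^2 + 11*g - 6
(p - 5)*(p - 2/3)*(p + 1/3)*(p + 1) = p^4 - 13*p^3/3 - 35*p^2/9 + 23*p/9 + 10/9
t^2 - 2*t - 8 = (t - 4)*(t + 2)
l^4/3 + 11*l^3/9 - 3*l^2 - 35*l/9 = l*(l/3 + 1/3)*(l - 7/3)*(l + 5)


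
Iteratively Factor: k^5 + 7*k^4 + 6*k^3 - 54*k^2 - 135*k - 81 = (k + 3)*(k^4 + 4*k^3 - 6*k^2 - 36*k - 27) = (k + 3)^2*(k^3 + k^2 - 9*k - 9) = (k - 3)*(k + 3)^2*(k^2 + 4*k + 3) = (k - 3)*(k + 1)*(k + 3)^2*(k + 3)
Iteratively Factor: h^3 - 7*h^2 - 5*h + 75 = (h - 5)*(h^2 - 2*h - 15) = (h - 5)^2*(h + 3)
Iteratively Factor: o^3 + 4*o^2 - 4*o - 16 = (o + 4)*(o^2 - 4) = (o + 2)*(o + 4)*(o - 2)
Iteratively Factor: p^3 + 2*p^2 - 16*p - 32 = (p - 4)*(p^2 + 6*p + 8) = (p - 4)*(p + 2)*(p + 4)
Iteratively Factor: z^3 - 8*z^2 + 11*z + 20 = (z - 4)*(z^2 - 4*z - 5) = (z - 4)*(z + 1)*(z - 5)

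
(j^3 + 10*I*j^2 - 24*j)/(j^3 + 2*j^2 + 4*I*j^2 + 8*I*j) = (j + 6*I)/(j + 2)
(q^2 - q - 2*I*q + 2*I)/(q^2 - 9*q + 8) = (q - 2*I)/(q - 8)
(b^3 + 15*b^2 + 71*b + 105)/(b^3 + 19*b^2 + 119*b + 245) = (b + 3)/(b + 7)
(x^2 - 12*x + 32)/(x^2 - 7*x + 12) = (x - 8)/(x - 3)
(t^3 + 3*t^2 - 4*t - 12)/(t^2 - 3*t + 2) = (t^2 + 5*t + 6)/(t - 1)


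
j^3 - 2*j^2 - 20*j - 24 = (j - 6)*(j + 2)^2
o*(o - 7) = o^2 - 7*o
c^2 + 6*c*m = c*(c + 6*m)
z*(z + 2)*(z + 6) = z^3 + 8*z^2 + 12*z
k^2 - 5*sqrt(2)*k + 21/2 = (k - 7*sqrt(2)/2)*(k - 3*sqrt(2)/2)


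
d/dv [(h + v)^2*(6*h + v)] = (h + v)*(13*h + 3*v)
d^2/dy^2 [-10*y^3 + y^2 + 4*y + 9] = 2 - 60*y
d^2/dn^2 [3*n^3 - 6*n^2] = 18*n - 12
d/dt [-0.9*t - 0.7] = -0.900000000000000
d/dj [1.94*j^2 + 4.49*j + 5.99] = 3.88*j + 4.49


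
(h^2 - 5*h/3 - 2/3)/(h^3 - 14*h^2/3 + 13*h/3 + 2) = 1/(h - 3)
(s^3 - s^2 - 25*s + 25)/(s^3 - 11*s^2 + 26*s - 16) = (s^2 - 25)/(s^2 - 10*s + 16)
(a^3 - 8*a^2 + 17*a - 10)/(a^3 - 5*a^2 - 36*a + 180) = (a^2 - 3*a + 2)/(a^2 - 36)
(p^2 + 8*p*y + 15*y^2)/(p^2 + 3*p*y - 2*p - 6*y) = (p + 5*y)/(p - 2)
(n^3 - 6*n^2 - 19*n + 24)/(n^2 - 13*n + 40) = (n^2 + 2*n - 3)/(n - 5)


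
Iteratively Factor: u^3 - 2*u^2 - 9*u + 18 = (u - 2)*(u^2 - 9) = (u - 2)*(u + 3)*(u - 3)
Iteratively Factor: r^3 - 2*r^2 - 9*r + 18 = (r - 2)*(r^2 - 9) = (r - 3)*(r - 2)*(r + 3)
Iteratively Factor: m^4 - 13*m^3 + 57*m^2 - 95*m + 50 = (m - 5)*(m^3 - 8*m^2 + 17*m - 10) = (m - 5)*(m - 1)*(m^2 - 7*m + 10) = (m - 5)^2*(m - 1)*(m - 2)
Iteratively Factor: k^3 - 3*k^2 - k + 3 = (k - 3)*(k^2 - 1) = (k - 3)*(k + 1)*(k - 1)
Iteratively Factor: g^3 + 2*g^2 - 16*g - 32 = (g + 4)*(g^2 - 2*g - 8) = (g - 4)*(g + 4)*(g + 2)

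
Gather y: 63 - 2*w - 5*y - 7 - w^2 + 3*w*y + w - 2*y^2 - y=-w^2 - w - 2*y^2 + y*(3*w - 6) + 56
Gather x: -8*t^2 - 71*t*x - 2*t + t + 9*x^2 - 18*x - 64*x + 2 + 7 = -8*t^2 - t + 9*x^2 + x*(-71*t - 82) + 9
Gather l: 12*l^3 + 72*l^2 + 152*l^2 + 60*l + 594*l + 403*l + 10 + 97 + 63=12*l^3 + 224*l^2 + 1057*l + 170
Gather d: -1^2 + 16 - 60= -45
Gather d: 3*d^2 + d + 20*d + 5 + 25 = 3*d^2 + 21*d + 30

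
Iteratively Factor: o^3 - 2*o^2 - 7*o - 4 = (o + 1)*(o^2 - 3*o - 4) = (o - 4)*(o + 1)*(o + 1)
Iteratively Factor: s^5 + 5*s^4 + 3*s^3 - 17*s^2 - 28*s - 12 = (s - 2)*(s^4 + 7*s^3 + 17*s^2 + 17*s + 6) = (s - 2)*(s + 2)*(s^3 + 5*s^2 + 7*s + 3) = (s - 2)*(s + 1)*(s + 2)*(s^2 + 4*s + 3) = (s - 2)*(s + 1)*(s + 2)*(s + 3)*(s + 1)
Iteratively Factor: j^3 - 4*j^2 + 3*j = (j - 3)*(j^2 - j) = j*(j - 3)*(j - 1)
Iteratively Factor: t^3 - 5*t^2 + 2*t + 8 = (t - 2)*(t^2 - 3*t - 4) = (t - 4)*(t - 2)*(t + 1)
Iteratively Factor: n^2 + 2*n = (n)*(n + 2)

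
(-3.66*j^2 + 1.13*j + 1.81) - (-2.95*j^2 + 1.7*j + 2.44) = -0.71*j^2 - 0.57*j - 0.63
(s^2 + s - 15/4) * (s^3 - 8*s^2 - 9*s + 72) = s^5 - 7*s^4 - 83*s^3/4 + 93*s^2 + 423*s/4 - 270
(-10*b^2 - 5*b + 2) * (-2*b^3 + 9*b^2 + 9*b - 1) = 20*b^5 - 80*b^4 - 139*b^3 - 17*b^2 + 23*b - 2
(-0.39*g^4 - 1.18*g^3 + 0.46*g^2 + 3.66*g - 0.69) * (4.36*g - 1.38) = -1.7004*g^5 - 4.6066*g^4 + 3.634*g^3 + 15.3228*g^2 - 8.0592*g + 0.9522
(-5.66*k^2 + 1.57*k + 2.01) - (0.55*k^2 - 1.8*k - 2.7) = -6.21*k^2 + 3.37*k + 4.71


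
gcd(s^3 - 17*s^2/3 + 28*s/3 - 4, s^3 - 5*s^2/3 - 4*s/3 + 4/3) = s^2 - 8*s/3 + 4/3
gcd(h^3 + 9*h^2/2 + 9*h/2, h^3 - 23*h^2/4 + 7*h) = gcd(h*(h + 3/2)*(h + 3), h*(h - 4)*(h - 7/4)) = h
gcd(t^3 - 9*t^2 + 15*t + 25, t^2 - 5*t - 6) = t + 1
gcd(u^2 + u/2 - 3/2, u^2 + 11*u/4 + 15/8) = u + 3/2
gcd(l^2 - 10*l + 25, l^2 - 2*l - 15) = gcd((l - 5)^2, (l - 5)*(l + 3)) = l - 5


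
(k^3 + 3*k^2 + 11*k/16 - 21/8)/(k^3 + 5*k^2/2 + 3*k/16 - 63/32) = 2*(k + 2)/(2*k + 3)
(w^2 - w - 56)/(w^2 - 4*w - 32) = (w + 7)/(w + 4)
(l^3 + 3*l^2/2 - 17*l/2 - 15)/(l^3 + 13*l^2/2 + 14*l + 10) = (l - 3)/(l + 2)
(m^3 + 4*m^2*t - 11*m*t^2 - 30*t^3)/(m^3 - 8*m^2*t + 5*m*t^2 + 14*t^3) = (m^3 + 4*m^2*t - 11*m*t^2 - 30*t^3)/(m^3 - 8*m^2*t + 5*m*t^2 + 14*t^3)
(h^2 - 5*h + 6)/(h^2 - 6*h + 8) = (h - 3)/(h - 4)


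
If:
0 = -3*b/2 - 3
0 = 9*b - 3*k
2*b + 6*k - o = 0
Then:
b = -2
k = -6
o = -40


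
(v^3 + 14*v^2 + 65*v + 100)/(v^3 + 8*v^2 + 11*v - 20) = (v + 5)/(v - 1)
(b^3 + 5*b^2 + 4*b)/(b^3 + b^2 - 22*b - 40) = b*(b + 1)/(b^2 - 3*b - 10)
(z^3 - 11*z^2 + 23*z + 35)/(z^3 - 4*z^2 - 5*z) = (z - 7)/z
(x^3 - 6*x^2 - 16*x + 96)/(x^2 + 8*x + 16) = (x^2 - 10*x + 24)/(x + 4)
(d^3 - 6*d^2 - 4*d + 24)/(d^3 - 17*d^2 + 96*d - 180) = (d^2 - 4)/(d^2 - 11*d + 30)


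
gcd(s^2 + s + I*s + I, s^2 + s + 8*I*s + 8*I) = s + 1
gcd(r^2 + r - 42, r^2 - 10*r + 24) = r - 6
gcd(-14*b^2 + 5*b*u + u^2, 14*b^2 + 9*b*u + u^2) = 7*b + u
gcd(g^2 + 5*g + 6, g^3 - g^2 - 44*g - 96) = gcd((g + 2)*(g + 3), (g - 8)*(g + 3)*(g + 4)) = g + 3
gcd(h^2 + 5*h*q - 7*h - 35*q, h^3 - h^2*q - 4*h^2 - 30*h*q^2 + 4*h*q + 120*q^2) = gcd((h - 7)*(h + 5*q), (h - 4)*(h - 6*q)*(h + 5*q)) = h + 5*q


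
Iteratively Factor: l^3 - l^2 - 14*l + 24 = (l - 3)*(l^2 + 2*l - 8) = (l - 3)*(l - 2)*(l + 4)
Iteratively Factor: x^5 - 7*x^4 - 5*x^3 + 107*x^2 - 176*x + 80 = (x - 4)*(x^4 - 3*x^3 - 17*x^2 + 39*x - 20) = (x - 5)*(x - 4)*(x^3 + 2*x^2 - 7*x + 4) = (x - 5)*(x - 4)*(x - 1)*(x^2 + 3*x - 4) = (x - 5)*(x - 4)*(x - 1)^2*(x + 4)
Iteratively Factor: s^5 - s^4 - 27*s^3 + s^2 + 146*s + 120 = (s + 2)*(s^4 - 3*s^3 - 21*s^2 + 43*s + 60) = (s - 3)*(s + 2)*(s^3 - 21*s - 20) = (s - 3)*(s + 2)*(s + 4)*(s^2 - 4*s - 5) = (s - 5)*(s - 3)*(s + 2)*(s + 4)*(s + 1)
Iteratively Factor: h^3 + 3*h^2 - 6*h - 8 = (h - 2)*(h^2 + 5*h + 4) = (h - 2)*(h + 4)*(h + 1)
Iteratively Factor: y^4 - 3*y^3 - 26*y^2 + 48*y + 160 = (y - 5)*(y^3 + 2*y^2 - 16*y - 32) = (y - 5)*(y + 4)*(y^2 - 2*y - 8) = (y - 5)*(y - 4)*(y + 4)*(y + 2)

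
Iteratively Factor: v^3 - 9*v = (v)*(v^2 - 9) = v*(v + 3)*(v - 3)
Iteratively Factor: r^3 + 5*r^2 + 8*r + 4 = (r + 2)*(r^2 + 3*r + 2) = (r + 1)*(r + 2)*(r + 2)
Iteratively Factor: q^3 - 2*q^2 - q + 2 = (q + 1)*(q^2 - 3*q + 2) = (q - 2)*(q + 1)*(q - 1)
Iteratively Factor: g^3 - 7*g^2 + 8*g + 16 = (g + 1)*(g^2 - 8*g + 16) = (g - 4)*(g + 1)*(g - 4)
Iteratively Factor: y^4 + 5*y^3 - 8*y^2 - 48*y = (y + 4)*(y^3 + y^2 - 12*y) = (y + 4)^2*(y^2 - 3*y) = (y - 3)*(y + 4)^2*(y)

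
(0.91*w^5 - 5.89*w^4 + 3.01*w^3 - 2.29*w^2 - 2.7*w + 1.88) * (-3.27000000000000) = -2.9757*w^5 + 19.2603*w^4 - 9.8427*w^3 + 7.4883*w^2 + 8.829*w - 6.1476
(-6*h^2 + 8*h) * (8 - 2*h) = 12*h^3 - 64*h^2 + 64*h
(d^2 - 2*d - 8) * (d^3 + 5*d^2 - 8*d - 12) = d^5 + 3*d^4 - 26*d^3 - 36*d^2 + 88*d + 96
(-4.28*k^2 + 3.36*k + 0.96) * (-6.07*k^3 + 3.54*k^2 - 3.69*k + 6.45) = 25.9796*k^5 - 35.5464*k^4 + 21.8604*k^3 - 36.606*k^2 + 18.1296*k + 6.192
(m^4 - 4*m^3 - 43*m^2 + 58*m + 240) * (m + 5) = m^5 + m^4 - 63*m^3 - 157*m^2 + 530*m + 1200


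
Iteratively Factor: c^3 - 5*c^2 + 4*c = (c)*(c^2 - 5*c + 4) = c*(c - 4)*(c - 1)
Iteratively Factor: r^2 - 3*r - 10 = (r - 5)*(r + 2)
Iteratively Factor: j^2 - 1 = (j - 1)*(j + 1)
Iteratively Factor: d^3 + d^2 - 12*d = (d - 3)*(d^2 + 4*d) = d*(d - 3)*(d + 4)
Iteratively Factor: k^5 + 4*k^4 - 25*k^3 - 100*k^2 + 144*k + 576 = (k - 4)*(k^4 + 8*k^3 + 7*k^2 - 72*k - 144) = (k - 4)*(k + 3)*(k^3 + 5*k^2 - 8*k - 48) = (k - 4)*(k + 3)*(k + 4)*(k^2 + k - 12) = (k - 4)*(k + 3)*(k + 4)^2*(k - 3)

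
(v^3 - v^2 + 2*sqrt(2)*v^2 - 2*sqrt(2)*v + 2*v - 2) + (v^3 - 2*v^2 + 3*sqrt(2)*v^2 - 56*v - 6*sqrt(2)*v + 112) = 2*v^3 - 3*v^2 + 5*sqrt(2)*v^2 - 54*v - 8*sqrt(2)*v + 110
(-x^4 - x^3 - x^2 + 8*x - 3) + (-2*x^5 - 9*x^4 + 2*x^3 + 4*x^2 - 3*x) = -2*x^5 - 10*x^4 + x^3 + 3*x^2 + 5*x - 3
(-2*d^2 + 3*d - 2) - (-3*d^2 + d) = d^2 + 2*d - 2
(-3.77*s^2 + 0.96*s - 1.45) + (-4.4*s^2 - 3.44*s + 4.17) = -8.17*s^2 - 2.48*s + 2.72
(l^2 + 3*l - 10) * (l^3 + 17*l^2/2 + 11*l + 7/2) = l^5 + 23*l^4/2 + 53*l^3/2 - 97*l^2/2 - 199*l/2 - 35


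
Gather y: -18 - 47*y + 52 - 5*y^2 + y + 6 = -5*y^2 - 46*y + 40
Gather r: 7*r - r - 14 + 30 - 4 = 6*r + 12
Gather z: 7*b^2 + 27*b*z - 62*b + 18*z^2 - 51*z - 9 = 7*b^2 - 62*b + 18*z^2 + z*(27*b - 51) - 9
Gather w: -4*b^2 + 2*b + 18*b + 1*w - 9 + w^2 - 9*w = -4*b^2 + 20*b + w^2 - 8*w - 9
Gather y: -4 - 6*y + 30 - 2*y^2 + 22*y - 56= -2*y^2 + 16*y - 30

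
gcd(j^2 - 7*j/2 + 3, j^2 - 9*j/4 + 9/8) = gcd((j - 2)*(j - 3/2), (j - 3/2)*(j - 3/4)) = j - 3/2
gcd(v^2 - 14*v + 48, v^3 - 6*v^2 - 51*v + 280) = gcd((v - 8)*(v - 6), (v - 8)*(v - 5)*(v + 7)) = v - 8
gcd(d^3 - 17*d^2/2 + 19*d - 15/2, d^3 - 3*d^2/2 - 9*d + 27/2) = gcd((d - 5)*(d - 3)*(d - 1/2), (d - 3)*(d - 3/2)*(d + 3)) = d - 3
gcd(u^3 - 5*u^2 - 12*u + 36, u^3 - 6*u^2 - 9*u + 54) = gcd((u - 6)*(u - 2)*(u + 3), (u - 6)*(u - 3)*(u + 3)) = u^2 - 3*u - 18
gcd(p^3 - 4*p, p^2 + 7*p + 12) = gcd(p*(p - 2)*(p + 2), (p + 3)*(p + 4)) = 1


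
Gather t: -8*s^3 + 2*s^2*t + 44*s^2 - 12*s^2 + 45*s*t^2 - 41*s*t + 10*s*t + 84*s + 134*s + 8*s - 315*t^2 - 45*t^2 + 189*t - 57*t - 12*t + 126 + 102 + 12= -8*s^3 + 32*s^2 + 226*s + t^2*(45*s - 360) + t*(2*s^2 - 31*s + 120) + 240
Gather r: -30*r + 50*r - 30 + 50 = 20*r + 20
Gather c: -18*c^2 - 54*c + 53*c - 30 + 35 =-18*c^2 - c + 5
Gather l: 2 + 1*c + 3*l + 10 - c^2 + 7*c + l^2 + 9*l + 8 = -c^2 + 8*c + l^2 + 12*l + 20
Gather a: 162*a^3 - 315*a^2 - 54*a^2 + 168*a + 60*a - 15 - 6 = 162*a^3 - 369*a^2 + 228*a - 21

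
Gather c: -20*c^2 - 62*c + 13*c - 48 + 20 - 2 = -20*c^2 - 49*c - 30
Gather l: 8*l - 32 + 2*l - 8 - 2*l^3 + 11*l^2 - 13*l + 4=-2*l^3 + 11*l^2 - 3*l - 36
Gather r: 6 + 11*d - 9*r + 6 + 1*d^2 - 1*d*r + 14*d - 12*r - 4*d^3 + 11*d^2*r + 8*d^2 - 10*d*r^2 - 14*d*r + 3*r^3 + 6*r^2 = -4*d^3 + 9*d^2 + 25*d + 3*r^3 + r^2*(6 - 10*d) + r*(11*d^2 - 15*d - 21) + 12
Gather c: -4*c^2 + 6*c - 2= -4*c^2 + 6*c - 2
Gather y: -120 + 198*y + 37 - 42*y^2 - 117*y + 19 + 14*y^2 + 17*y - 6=-28*y^2 + 98*y - 70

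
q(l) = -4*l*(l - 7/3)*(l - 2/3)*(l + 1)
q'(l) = -4*l*(l - 7/3)*(l - 2/3) - 4*l*(l - 7/3)*(l + 1) - 4*l*(l - 2/3)*(l + 1) - 4*(l - 7/3)*(l - 2/3)*(l + 1) = -16*l^3 + 24*l^2 + 104*l/9 - 56/9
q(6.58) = -5009.98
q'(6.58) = -3449.32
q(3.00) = -74.67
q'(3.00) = -187.56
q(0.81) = 1.28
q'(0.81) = 10.38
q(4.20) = -576.19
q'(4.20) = -719.74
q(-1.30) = -11.15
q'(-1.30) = 54.47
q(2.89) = -55.66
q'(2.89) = -158.58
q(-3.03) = -487.80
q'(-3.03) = 624.20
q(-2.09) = -111.11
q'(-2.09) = 220.53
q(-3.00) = -469.33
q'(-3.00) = 607.11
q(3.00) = -74.67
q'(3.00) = -187.56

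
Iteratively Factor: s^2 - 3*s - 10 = (s + 2)*(s - 5)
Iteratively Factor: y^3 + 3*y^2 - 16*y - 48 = (y - 4)*(y^2 + 7*y + 12) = (y - 4)*(y + 3)*(y + 4)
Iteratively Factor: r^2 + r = (r)*(r + 1)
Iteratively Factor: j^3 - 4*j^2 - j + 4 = (j - 4)*(j^2 - 1) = (j - 4)*(j - 1)*(j + 1)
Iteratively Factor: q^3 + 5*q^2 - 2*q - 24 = (q + 4)*(q^2 + q - 6) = (q + 3)*(q + 4)*(q - 2)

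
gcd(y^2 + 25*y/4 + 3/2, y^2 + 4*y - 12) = y + 6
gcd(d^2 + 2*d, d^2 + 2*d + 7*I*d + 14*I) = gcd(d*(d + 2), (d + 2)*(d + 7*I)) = d + 2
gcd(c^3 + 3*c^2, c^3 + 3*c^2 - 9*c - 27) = c + 3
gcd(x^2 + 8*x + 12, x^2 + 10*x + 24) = x + 6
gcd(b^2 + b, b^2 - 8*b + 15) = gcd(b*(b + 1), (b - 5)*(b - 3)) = 1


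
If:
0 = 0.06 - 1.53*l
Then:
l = 0.04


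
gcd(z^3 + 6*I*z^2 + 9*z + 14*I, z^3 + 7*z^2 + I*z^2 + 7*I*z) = z + I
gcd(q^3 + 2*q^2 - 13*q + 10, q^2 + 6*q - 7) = q - 1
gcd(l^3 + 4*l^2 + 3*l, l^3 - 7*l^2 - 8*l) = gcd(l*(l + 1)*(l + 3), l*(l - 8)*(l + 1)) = l^2 + l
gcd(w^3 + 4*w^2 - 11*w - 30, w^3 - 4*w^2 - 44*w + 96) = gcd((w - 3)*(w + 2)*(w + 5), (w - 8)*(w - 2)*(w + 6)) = 1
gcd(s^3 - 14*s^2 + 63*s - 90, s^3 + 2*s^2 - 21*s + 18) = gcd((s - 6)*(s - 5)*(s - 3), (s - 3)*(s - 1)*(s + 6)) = s - 3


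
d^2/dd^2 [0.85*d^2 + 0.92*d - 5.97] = 1.70000000000000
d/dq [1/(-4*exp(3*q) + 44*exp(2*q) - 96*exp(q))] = (3*exp(2*q) - 22*exp(q) + 24)*exp(-q)/(4*(exp(2*q) - 11*exp(q) + 24)^2)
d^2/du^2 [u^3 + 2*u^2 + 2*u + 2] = 6*u + 4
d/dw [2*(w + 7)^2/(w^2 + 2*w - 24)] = 4*(w + 7)*(w^2 + 2*w - (w + 1)*(w + 7) - 24)/(w^2 + 2*w - 24)^2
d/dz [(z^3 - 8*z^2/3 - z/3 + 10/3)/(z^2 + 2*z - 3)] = (3*z^4 + 12*z^3 - 42*z^2 + 28*z - 17)/(3*(z^4 + 4*z^3 - 2*z^2 - 12*z + 9))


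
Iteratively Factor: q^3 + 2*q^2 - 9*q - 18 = (q + 3)*(q^2 - q - 6) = (q + 2)*(q + 3)*(q - 3)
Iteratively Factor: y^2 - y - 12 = (y - 4)*(y + 3)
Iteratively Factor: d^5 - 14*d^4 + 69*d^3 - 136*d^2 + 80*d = (d - 1)*(d^4 - 13*d^3 + 56*d^2 - 80*d) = (d - 5)*(d - 1)*(d^3 - 8*d^2 + 16*d) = (d - 5)*(d - 4)*(d - 1)*(d^2 - 4*d) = d*(d - 5)*(d - 4)*(d - 1)*(d - 4)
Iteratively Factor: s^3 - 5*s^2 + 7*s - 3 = (s - 3)*(s^2 - 2*s + 1) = (s - 3)*(s - 1)*(s - 1)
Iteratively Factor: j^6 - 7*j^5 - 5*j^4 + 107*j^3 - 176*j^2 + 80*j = (j - 4)*(j^5 - 3*j^4 - 17*j^3 + 39*j^2 - 20*j) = (j - 5)*(j - 4)*(j^4 + 2*j^3 - 7*j^2 + 4*j) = (j - 5)*(j - 4)*(j - 1)*(j^3 + 3*j^2 - 4*j) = j*(j - 5)*(j - 4)*(j - 1)*(j^2 + 3*j - 4) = j*(j - 5)*(j - 4)*(j - 1)*(j + 4)*(j - 1)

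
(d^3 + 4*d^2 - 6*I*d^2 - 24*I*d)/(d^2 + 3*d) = (d^2 + d*(4 - 6*I) - 24*I)/(d + 3)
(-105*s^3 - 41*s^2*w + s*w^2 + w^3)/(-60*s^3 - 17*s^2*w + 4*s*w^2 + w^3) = (7*s - w)/(4*s - w)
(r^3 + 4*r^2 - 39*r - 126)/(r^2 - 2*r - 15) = (r^2 + r - 42)/(r - 5)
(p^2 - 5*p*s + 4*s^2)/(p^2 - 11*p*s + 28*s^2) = (p - s)/(p - 7*s)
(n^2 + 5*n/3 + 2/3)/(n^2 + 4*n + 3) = (n + 2/3)/(n + 3)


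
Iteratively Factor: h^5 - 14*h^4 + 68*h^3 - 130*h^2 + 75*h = (h - 5)*(h^4 - 9*h^3 + 23*h^2 - 15*h) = (h - 5)^2*(h^3 - 4*h^2 + 3*h) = h*(h - 5)^2*(h^2 - 4*h + 3) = h*(h - 5)^2*(h - 3)*(h - 1)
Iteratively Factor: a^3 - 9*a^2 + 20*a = (a - 5)*(a^2 - 4*a) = a*(a - 5)*(a - 4)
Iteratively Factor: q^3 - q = (q - 1)*(q^2 + q) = q*(q - 1)*(q + 1)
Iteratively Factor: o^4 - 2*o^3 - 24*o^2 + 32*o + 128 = (o + 4)*(o^3 - 6*o^2 + 32) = (o - 4)*(o + 4)*(o^2 - 2*o - 8) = (o - 4)^2*(o + 4)*(o + 2)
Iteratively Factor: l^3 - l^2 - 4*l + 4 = (l + 2)*(l^2 - 3*l + 2) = (l - 1)*(l + 2)*(l - 2)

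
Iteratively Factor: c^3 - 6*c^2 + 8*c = (c - 4)*(c^2 - 2*c) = (c - 4)*(c - 2)*(c)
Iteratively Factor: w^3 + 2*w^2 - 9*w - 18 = (w + 3)*(w^2 - w - 6) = (w + 2)*(w + 3)*(w - 3)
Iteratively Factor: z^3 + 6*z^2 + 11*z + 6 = (z + 1)*(z^2 + 5*z + 6) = (z + 1)*(z + 3)*(z + 2)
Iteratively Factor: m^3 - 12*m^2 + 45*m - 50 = (m - 5)*(m^2 - 7*m + 10) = (m - 5)*(m - 2)*(m - 5)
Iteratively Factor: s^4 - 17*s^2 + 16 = (s - 1)*(s^3 + s^2 - 16*s - 16) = (s - 1)*(s + 1)*(s^2 - 16) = (s - 1)*(s + 1)*(s + 4)*(s - 4)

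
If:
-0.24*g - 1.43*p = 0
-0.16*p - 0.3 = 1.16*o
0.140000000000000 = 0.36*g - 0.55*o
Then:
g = -0.01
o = -0.26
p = 0.00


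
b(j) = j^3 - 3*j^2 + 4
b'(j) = 3*j^2 - 6*j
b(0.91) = 2.27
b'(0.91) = -2.98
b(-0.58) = 2.80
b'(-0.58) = 4.49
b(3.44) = 9.21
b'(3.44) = 14.86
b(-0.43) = 3.37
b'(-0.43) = 3.13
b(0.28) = 3.79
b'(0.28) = -1.44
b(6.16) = 123.91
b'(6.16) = 76.88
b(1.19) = 1.44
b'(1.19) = -2.89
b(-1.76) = -10.74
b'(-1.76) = 19.85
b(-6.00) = -320.00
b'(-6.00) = 144.00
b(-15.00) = -4046.00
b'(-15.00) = 765.00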